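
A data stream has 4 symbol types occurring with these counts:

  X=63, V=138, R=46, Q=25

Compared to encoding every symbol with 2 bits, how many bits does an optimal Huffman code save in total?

Fixed-length: 2 bits × 272 symbols = 544 bits.
Huffman merges:
combine Q(25), R(46) → 71
combine X(63), 71 → 134
combine 134, V(138) → 272
Huffman total = 71 + 134 + 272 = 477 bits.
Saving = 544 − 477 = 67 bits.

67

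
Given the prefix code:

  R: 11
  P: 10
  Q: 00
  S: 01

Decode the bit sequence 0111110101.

Read left to right; each codeword is recognised as soon as it completes (prefix code):
  01→S | 11→R | 11→R | 01→S | 01→S
Decoded message: SRRSS

SRRSS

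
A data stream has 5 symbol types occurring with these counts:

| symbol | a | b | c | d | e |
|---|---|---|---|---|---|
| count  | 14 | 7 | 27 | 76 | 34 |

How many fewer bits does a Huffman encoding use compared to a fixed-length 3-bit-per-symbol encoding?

165

Fixed-length: 3 bits × 158 symbols = 474 bits.
Huffman merges:
merge b(7) and a(14): 21
merge 21 and c(27): 48
merge e(34) and 48: 82
merge d(76) and 82: 158
Huffman total = 21 + 48 + 82 + 158 = 309 bits.
Saving = 474 − 309 = 165 bits.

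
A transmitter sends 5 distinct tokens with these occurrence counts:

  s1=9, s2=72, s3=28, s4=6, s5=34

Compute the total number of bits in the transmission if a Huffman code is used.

Build the Huffman tree bottom-up:
combine s4(6), s1(9) → 15
combine 15, s3(28) → 43
combine s5(34), 43 → 77
combine s2(72), 77 → 149
Each symbol's bit-cost is frequency × depth; summing gives 284 bits (equivalently 15 + 43 + 77 + 149).

284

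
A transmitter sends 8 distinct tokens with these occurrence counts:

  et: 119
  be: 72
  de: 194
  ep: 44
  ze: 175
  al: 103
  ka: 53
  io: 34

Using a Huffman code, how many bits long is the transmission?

2216

Build the Huffman tree bottom-up:
io(34) + ep(44) → 78
ka(53) + be(72) → 125
78 + al(103) → 181
et(119) + 125 → 244
ze(175) + 181 → 356
de(194) + 244 → 438
356 + 438 → 794
Each symbol's bit-cost is frequency × depth; summing gives 2216 bits (equivalently 78 + 125 + 181 + 244 + 356 + 438 + 794).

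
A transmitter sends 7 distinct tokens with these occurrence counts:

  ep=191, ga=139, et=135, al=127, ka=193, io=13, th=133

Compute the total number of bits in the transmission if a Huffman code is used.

Build the Huffman tree bottom-up:
combine io(13), al(127) → 140
combine th(133), et(135) → 268
combine ga(139), 140 → 279
combine ep(191), ka(193) → 384
combine 268, 279 → 547
combine 384, 547 → 931
Total encoded bits = sum of merged weights = 140 + 268 + 279 + 384 + 547 + 931 = 2549.

2549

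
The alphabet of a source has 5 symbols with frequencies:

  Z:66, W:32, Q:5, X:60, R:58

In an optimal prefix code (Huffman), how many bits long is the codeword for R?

2

Build the tree from the bottom:
Q(5) + W(32) → 37
37 + R(58) → 95
X(60) + Z(66) → 126
95 + 126 → 221
R sits 2 levels below the root, so its codeword is 2 bits.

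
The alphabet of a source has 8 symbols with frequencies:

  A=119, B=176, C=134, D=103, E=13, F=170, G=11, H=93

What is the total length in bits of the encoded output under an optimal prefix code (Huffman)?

Greedily combine the two least-frequent nodes:
merge G(11) and E(13): 24
merge 24 and H(93): 117
merge D(103) and 117: 220
merge A(119) and C(134): 253
merge F(170) and B(176): 346
merge 220 and 253: 473
merge 346 and 473: 819
Total encoded bits = sum of merged weights = 24 + 117 + 220 + 253 + 346 + 473 + 819 = 2252.

2252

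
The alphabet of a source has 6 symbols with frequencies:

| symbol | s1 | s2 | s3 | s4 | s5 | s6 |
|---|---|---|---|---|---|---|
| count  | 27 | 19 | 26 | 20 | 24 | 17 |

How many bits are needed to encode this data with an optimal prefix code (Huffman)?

346

Greedily combine the two least-frequent nodes:
s6(17) + s2(19) → 36
s4(20) + s5(24) → 44
s3(26) + s1(27) → 53
36 + 44 → 80
53 + 80 → 133
Each symbol's bit-cost is frequency × depth; summing gives 346 bits (equivalently 36 + 44 + 53 + 80 + 133).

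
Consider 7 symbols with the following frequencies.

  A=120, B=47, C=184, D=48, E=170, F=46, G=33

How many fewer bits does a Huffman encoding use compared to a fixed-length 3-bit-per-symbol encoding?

Fixed-length: 3 bits × 648 symbols = 1944 bits.
Huffman merges:
combine G(33), F(46) → 79
combine B(47), D(48) → 95
combine 79, 95 → 174
combine A(120), E(170) → 290
combine 174, C(184) → 358
combine 290, 358 → 648
Huffman total = 79 + 95 + 174 + 290 + 358 + 648 = 1644 bits.
Saving = 1944 − 1644 = 300 bits.

300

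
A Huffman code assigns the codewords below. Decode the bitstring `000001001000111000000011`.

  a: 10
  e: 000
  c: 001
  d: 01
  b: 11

eccebaeeb

Read left to right; each codeword is recognised as soon as it completes (prefix code):
  000→e | 001→c | 001→c | 000→e | 11→b | 10→a | 000→e | 000→e | 11→b
Decoded message: eccebaeeb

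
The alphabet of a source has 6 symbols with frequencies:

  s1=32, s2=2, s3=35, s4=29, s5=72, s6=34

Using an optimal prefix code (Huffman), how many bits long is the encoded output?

Build the Huffman tree bottom-up:
combine s2(2), s4(29) → 31
combine 31, s1(32) → 63
combine s6(34), s3(35) → 69
combine 63, 69 → 132
combine s5(72), 132 → 204
The encoded length is the sum of every internal node's weight: 31 + 63 + 69 + 132 + 204 = 499 bits.

499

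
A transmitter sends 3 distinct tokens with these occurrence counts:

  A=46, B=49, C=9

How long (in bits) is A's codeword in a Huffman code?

2

Repeatedly merge the two smallest:
C(9) + A(46) → 55
B(49) + 55 → 104
The subtree containing A is merged 2 times, so code length = 2.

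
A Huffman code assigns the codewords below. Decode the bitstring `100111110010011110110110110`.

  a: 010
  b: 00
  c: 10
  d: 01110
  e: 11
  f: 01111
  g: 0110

Read left to right; each codeword is recognised as soon as it completes (prefix code):
  10→c | 01111→f | 10→c | 010→a | 01111→f | 0110→g | 11→e | 0110→g
Decoded message: cfcafgeg

cfcafgeg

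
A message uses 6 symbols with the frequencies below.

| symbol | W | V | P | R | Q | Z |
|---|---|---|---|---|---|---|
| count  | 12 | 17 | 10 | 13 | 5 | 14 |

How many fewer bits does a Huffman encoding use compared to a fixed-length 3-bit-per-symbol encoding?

Fixed-length: 3 bits × 71 symbols = 213 bits.
Huffman merges:
combine Q(5), P(10) → 15
combine W(12), R(13) → 25
combine Z(14), 15 → 29
combine V(17), 25 → 42
combine 29, 42 → 71
Huffman total = 15 + 25 + 29 + 42 + 71 = 182 bits.
Saving = 213 − 182 = 31 bits.

31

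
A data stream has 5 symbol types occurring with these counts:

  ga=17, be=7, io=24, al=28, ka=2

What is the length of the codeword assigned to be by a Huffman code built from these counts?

Repeatedly merge the two smallest:
ka(2) + be(7) → 9
9 + ga(17) → 26
io(24) + 26 → 50
al(28) + 50 → 78
be sits 4 levels below the root, so its codeword is 4 bits.

4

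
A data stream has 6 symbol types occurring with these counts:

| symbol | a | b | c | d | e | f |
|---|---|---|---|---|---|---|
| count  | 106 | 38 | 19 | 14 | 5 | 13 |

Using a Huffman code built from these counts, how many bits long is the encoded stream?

Greedily combine the two least-frequent nodes:
merge e(5) and f(13): 18
merge d(14) and 18: 32
merge c(19) and 32: 51
merge b(38) and 51: 89
merge 89 and a(106): 195
Each symbol's bit-cost is frequency × depth; summing gives 385 bits (equivalently 18 + 32 + 51 + 89 + 195).

385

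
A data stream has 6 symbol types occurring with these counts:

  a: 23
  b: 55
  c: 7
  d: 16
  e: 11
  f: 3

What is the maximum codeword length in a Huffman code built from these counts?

5

Merge the two lowest-weight nodes at each step:
merge f(3) and c(7): 10
merge 10 and e(11): 21
merge d(16) and 21: 37
merge a(23) and 37: 60
merge b(55) and 60: 115
The first pair merged (f, c) ends up deepest, at depth 5.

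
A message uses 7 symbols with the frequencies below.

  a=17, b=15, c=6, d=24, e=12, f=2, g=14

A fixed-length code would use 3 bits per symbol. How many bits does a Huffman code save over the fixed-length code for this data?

33

Fixed-length: 3 bits × 90 symbols = 270 bits.
Huffman merges:
combine f(2), c(6) → 8
combine 8, e(12) → 20
combine g(14), b(15) → 29
combine a(17), 20 → 37
combine d(24), 29 → 53
combine 37, 53 → 90
Huffman total = 8 + 20 + 29 + 37 + 53 + 90 = 237 bits.
Saving = 270 − 237 = 33 bits.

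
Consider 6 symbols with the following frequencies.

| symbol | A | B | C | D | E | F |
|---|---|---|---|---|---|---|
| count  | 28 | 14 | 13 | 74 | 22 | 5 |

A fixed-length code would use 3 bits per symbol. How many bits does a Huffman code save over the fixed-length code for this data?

130

Fixed-length: 3 bits × 156 symbols = 468 bits.
Huffman merges:
F(5) + C(13) → 18
B(14) + 18 → 32
E(22) + A(28) → 50
32 + 50 → 82
D(74) + 82 → 156
Huffman total = 18 + 32 + 50 + 82 + 156 = 338 bits.
Saving = 468 − 338 = 130 bits.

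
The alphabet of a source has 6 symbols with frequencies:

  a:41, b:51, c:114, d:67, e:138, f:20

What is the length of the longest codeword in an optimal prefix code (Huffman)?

4

Merge the two lowest-weight nodes at each step:
merge f(20) and a(41): 61
merge b(51) and 61: 112
merge d(67) and 112: 179
merge c(114) and e(138): 252
merge 179 and 252: 431
The first pair merged (f, a) ends up deepest, at depth 4.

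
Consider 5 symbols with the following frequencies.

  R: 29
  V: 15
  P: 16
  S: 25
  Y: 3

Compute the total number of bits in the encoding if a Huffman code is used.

194

Build the Huffman tree bottom-up:
merge Y(3) and V(15): 18
merge P(16) and 18: 34
merge S(25) and R(29): 54
merge 34 and 54: 88
The encoded length is the sum of every internal node's weight: 18 + 34 + 54 + 88 = 194 bits.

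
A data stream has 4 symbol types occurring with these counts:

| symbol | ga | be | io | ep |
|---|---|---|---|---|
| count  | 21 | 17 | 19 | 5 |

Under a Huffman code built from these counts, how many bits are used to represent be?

Huffman merges, smallest pair first:
merge ep(5) and be(17): 22
merge io(19) and ga(21): 40
merge 22 and 40: 62
The subtree containing be is merged 2 times, so code length = 2.

2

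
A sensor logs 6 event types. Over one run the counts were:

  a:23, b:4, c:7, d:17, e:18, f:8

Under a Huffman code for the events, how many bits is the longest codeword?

Merge the two lowest-weight nodes at each step:
b(4) + c(7) → 11
f(8) + 11 → 19
d(17) + e(18) → 35
19 + a(23) → 42
35 + 42 → 77
The first pair merged (b, c) ends up deepest, at depth 4.

4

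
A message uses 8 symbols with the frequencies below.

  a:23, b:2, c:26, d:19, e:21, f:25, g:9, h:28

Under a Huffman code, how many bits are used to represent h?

Repeatedly merge the two smallest:
combine b(2), g(9) → 11
combine 11, d(19) → 30
combine e(21), a(23) → 44
combine f(25), c(26) → 51
combine h(28), 30 → 58
combine 44, 51 → 95
combine 58, 95 → 153
h sits 2 levels below the root, so its codeword is 2 bits.

2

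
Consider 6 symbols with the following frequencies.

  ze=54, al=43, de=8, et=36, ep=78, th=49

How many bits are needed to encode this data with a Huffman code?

667

Build the Huffman tree bottom-up:
de(8) + et(36) → 44
al(43) + 44 → 87
th(49) + ze(54) → 103
ep(78) + 87 → 165
103 + 165 → 268
Each symbol's bit-cost is frequency × depth; summing gives 667 bits (equivalently 44 + 87 + 103 + 165 + 268).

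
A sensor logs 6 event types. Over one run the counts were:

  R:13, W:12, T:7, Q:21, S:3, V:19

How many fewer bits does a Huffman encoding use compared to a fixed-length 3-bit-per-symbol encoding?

43

Fixed-length: 3 bits × 75 symbols = 225 bits.
Huffman merges:
combine S(3), T(7) → 10
combine 10, W(12) → 22
combine R(13), V(19) → 32
combine Q(21), 22 → 43
combine 32, 43 → 75
Huffman total = 10 + 22 + 32 + 43 + 75 = 182 bits.
Saving = 225 − 182 = 43 bits.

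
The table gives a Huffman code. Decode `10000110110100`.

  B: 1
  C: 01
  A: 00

Read left to right; each codeword is recognised as soon as it completes (prefix code):
  1→B | 00→A | 00→A | 1→B | 1→B | 01→C | 1→B | 01→C | 00→A
Decoded message: BAABBCBCA

BAABBCBCA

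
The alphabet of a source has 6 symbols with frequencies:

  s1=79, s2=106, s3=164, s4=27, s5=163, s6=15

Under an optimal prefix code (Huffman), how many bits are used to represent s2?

Repeatedly merge the two smallest:
s6(15) + s4(27) → 42
42 + s1(79) → 121
s2(106) + 121 → 227
s5(163) + s3(164) → 327
227 + 327 → 554
s2's leaf is at depth 2, giving a 2-bit codeword.

2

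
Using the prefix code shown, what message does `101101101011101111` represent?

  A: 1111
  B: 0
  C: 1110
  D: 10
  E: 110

DEEDCA

Read left to right; each codeword is recognised as soon as it completes (prefix code):
  10→D | 110→E | 110→E | 10→D | 1110→C | 1111→A
Decoded message: DEEDCA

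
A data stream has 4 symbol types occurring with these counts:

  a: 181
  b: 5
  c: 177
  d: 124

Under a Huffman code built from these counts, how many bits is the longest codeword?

Merge the two lowest-weight nodes at each step:
b(5) + d(124) → 129
129 + c(177) → 306
a(181) + 306 → 487
The rarest symbols sit at the bottom; the longest codeword is 3 bits.

3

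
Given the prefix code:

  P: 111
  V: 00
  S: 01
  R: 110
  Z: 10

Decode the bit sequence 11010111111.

Read left to right; each codeword is recognised as soon as it completes (prefix code):
  110→R | 10→Z | 111→P | 111→P
Decoded message: RZPP

RZPP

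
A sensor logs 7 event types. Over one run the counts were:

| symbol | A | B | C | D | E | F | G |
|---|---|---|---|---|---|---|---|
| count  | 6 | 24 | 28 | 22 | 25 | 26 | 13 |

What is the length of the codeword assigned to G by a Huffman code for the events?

4

Huffman merges, smallest pair first:
A(6) + G(13) → 19
19 + D(22) → 41
B(24) + E(25) → 49
F(26) + C(28) → 54
41 + 49 → 90
54 + 90 → 144
G sits 4 levels below the root, so its codeword is 4 bits.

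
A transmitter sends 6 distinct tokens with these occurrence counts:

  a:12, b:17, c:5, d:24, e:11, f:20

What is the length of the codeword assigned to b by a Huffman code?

2

Huffman merges, smallest pair first:
merge c(5) and e(11): 16
merge a(12) and 16: 28
merge b(17) and f(20): 37
merge d(24) and 28: 52
merge 37 and 52: 89
b sits 2 levels below the root, so its codeword is 2 bits.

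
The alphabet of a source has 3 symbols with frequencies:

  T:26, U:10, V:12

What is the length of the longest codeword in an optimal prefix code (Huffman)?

2

Merge the two lowest-weight nodes at each step:
combine U(10), V(12) → 22
combine 22, T(26) → 48
The rarest symbols sit at the bottom; the longest codeword is 2 bits.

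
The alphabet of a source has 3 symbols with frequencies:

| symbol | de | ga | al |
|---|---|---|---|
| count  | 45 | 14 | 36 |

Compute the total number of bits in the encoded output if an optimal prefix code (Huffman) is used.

Greedily combine the two least-frequent nodes:
combine ga(14), al(36) → 50
combine de(45), 50 → 95
Each symbol's bit-cost is frequency × depth; summing gives 145 bits (equivalently 50 + 95).

145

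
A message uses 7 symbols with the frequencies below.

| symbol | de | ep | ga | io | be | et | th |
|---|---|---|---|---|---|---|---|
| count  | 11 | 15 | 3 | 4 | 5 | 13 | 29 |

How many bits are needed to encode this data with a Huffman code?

201

Build the Huffman tree bottom-up:
merge ga(3) and io(4): 7
merge be(5) and 7: 12
merge de(11) and 12: 23
merge et(13) and ep(15): 28
merge 23 and 28: 51
merge th(29) and 51: 80
The encoded length is the sum of every internal node's weight: 7 + 12 + 23 + 28 + 51 + 80 = 201 bits.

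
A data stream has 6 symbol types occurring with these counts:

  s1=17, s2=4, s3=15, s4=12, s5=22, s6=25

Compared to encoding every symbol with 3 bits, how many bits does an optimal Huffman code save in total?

Fixed-length: 3 bits × 95 symbols = 285 bits.
Huffman merges:
combine s2(4), s4(12) → 16
combine s3(15), 16 → 31
combine s1(17), s5(22) → 39
combine s6(25), 31 → 56
combine 39, 56 → 95
Huffman total = 16 + 31 + 39 + 56 + 95 = 237 bits.
Saving = 285 − 237 = 48 bits.

48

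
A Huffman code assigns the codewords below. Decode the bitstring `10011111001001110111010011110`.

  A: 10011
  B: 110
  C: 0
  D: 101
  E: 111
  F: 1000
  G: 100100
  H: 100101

Read left to right; each codeword is recognised as soon as it completes (prefix code):
  10011→A | 111→E | 0→C | 0→C | 10011→A | 101→D | 110→B | 10011→A | 110→B
Decoded message: AECCADBAB

AECCADBAB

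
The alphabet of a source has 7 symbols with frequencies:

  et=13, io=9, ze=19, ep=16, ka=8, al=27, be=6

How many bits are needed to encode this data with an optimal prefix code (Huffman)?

262

Build the Huffman tree bottom-up:
merge be(6) and ka(8): 14
merge io(9) and et(13): 22
merge 14 and ep(16): 30
merge ze(19) and 22: 41
merge al(27) and 30: 57
merge 41 and 57: 98
The encoded length is the sum of every internal node's weight: 14 + 22 + 30 + 41 + 57 + 98 = 262 bits.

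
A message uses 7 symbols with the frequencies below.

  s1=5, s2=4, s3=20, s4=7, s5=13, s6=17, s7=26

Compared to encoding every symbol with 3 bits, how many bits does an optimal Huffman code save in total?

Fixed-length: 3 bits × 92 symbols = 276 bits.
Huffman merges:
s2(4) + s1(5) → 9
s4(7) + 9 → 16
s5(13) + 16 → 29
s6(17) + s3(20) → 37
s7(26) + 29 → 55
37 + 55 → 92
Huffman total = 9 + 16 + 29 + 37 + 55 + 92 = 238 bits.
Saving = 276 − 238 = 38 bits.

38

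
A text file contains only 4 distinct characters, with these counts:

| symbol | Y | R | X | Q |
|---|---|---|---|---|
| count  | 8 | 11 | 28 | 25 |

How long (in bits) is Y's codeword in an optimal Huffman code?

3

Build the tree from the bottom:
Y(8) + R(11) → 19
19 + Q(25) → 44
X(28) + 44 → 72
Y sits 3 levels below the root, so its codeword is 3 bits.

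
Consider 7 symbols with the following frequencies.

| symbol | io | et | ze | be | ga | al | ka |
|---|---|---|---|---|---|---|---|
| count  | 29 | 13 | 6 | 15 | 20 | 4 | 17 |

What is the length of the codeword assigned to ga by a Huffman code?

2

Repeatedly merge the two smallest:
combine al(4), ze(6) → 10
combine 10, et(13) → 23
combine be(15), ka(17) → 32
combine ga(20), 23 → 43
combine io(29), 32 → 61
combine 43, 61 → 104
ga sits 2 levels below the root, so its codeword is 2 bits.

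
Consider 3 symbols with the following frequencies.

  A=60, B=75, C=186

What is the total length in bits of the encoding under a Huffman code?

456

Greedily combine the two least-frequent nodes:
A(60) + B(75) → 135
135 + C(186) → 321
Each symbol's bit-cost is frequency × depth; summing gives 456 bits (equivalently 135 + 321).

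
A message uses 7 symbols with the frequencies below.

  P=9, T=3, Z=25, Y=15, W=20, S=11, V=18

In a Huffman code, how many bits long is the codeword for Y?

Repeatedly merge the two smallest:
merge T(3) and P(9): 12
merge S(11) and 12: 23
merge Y(15) and V(18): 33
merge W(20) and 23: 43
merge Z(25) and 33: 58
merge 43 and 58: 101
Y sits 3 levels below the root, so its codeword is 3 bits.

3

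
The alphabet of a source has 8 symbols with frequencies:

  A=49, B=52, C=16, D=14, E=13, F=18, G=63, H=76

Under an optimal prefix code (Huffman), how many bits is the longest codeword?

Merge the two lowest-weight nodes at each step:
E(13) + D(14) → 27
C(16) + F(18) → 34
27 + 34 → 61
A(49) + B(52) → 101
61 + G(63) → 124
H(76) + 101 → 177
124 + 177 → 301
The rarest symbols sit at the bottom; the longest codeword is 4 bits.

4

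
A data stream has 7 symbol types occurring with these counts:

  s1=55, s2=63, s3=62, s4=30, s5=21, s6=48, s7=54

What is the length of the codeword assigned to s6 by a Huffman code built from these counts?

3

Huffman merges, smallest pair first:
s5(21) + s4(30) → 51
s6(48) + 51 → 99
s7(54) + s1(55) → 109
s3(62) + s2(63) → 125
99 + 109 → 208
125 + 208 → 333
The subtree containing s6 is merged 3 times, so code length = 3.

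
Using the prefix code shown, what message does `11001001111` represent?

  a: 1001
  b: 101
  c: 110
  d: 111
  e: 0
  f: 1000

cead

Read left to right; each codeword is recognised as soon as it completes (prefix code):
  110→c | 0→e | 1001→a | 111→d
Decoded message: cead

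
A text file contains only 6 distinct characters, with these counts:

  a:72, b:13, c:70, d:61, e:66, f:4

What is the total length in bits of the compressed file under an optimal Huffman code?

667

Greedily combine the two least-frequent nodes:
combine f(4), b(13) → 17
combine 17, d(61) → 78
combine e(66), c(70) → 136
combine a(72), 78 → 150
combine 136, 150 → 286
The encoded length is the sum of every internal node's weight: 17 + 78 + 136 + 150 + 286 = 667 bits.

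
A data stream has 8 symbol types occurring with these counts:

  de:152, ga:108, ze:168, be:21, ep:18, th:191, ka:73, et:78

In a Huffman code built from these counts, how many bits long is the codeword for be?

Huffman merges, smallest pair first:
combine ep(18), be(21) → 39
combine 39, ka(73) → 112
combine et(78), ga(108) → 186
combine 112, de(152) → 264
combine ze(168), 186 → 354
combine th(191), 264 → 455
combine 354, 455 → 809
The subtree containing be is merged 5 times, so code length = 5.

5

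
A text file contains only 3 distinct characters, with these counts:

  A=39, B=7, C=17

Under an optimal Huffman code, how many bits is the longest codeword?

Merge the two lowest-weight nodes at each step:
merge B(7) and C(17): 24
merge 24 and A(39): 63
The first pair merged (B, C) ends up deepest, at depth 2.

2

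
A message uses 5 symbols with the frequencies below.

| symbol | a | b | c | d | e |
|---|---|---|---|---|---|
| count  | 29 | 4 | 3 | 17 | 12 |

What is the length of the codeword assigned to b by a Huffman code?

Huffman merges, smallest pair first:
merge c(3) and b(4): 7
merge 7 and e(12): 19
merge d(17) and 19: 36
merge a(29) and 36: 65
b's leaf is at depth 4, giving a 4-bit codeword.

4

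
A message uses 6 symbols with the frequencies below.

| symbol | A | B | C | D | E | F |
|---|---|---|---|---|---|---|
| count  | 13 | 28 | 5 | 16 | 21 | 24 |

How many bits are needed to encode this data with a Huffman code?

266

Build the Huffman tree bottom-up:
merge C(5) and A(13): 18
merge D(16) and 18: 34
merge E(21) and F(24): 45
merge B(28) and 34: 62
merge 45 and 62: 107
Total encoded bits = sum of merged weights = 18 + 34 + 45 + 62 + 107 = 266.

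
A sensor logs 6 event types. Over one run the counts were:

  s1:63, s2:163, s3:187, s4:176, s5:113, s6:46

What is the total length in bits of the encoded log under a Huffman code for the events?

1827

Merge the two smallest weights repeatedly:
merge s6(46) and s1(63): 109
merge 109 and s5(113): 222
merge s2(163) and s4(176): 339
merge s3(187) and 222: 409
merge 339 and 409: 748
The encoded length is the sum of every internal node's weight: 109 + 222 + 339 + 409 + 748 = 1827 bits.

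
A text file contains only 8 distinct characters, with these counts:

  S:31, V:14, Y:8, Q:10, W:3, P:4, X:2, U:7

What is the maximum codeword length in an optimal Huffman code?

5

Merge the two lowest-weight nodes at each step:
X(2) + W(3) → 5
P(4) + 5 → 9
U(7) + Y(8) → 15
9 + Q(10) → 19
V(14) + 15 → 29
19 + 29 → 48
S(31) + 48 → 79
The first pair merged (X, W) ends up deepest, at depth 5.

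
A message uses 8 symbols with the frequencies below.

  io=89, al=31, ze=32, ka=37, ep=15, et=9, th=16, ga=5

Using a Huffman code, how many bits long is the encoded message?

Greedily combine the two least-frequent nodes:
combine ga(5), et(9) → 14
combine 14, ep(15) → 29
combine th(16), 29 → 45
combine al(31), ze(32) → 63
combine ka(37), 45 → 82
combine 63, 82 → 145
combine io(89), 145 → 234
Each symbol's bit-cost is frequency × depth; summing gives 612 bits (equivalently 14 + 29 + 45 + 63 + 82 + 145 + 234).

612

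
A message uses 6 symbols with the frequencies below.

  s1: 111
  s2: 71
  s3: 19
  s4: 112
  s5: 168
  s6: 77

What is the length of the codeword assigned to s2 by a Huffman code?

Huffman merges, smallest pair first:
combine s3(19), s2(71) → 90
combine s6(77), 90 → 167
combine s1(111), s4(112) → 223
combine 167, s5(168) → 335
combine 223, 335 → 558
s2's leaf is at depth 4, giving a 4-bit codeword.

4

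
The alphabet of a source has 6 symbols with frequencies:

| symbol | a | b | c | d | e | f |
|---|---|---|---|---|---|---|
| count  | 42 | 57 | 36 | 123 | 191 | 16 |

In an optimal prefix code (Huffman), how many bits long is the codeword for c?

Build the tree from the bottom:
combine f(16), c(36) → 52
combine a(42), 52 → 94
combine b(57), 94 → 151
combine d(123), 151 → 274
combine e(191), 274 → 465
c sits 5 levels below the root, so its codeword is 5 bits.

5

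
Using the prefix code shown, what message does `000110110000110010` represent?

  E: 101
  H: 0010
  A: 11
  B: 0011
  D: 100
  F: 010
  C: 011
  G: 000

Read left to right; each codeword is recognised as soon as it completes (prefix code):
  000→G | 11→A | 011→C | 000→G | 011→C | 0010→H
Decoded message: GACGCH

GACGCH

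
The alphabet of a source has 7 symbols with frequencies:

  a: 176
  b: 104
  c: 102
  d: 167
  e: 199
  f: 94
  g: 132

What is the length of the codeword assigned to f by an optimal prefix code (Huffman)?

Repeatedly merge the two smallest:
combine f(94), c(102) → 196
combine b(104), g(132) → 236
combine d(167), a(176) → 343
combine 196, e(199) → 395
combine 236, 343 → 579
combine 395, 579 → 974
f's leaf is at depth 3, giving a 3-bit codeword.

3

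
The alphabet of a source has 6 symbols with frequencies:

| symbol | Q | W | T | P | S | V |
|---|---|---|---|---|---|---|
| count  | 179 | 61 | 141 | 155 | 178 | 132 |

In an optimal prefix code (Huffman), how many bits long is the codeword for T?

3

Repeatedly merge the two smallest:
merge W(61) and V(132): 193
merge T(141) and P(155): 296
merge S(178) and Q(179): 357
merge 193 and 296: 489
merge 357 and 489: 846
T's leaf is at depth 3, giving a 3-bit codeword.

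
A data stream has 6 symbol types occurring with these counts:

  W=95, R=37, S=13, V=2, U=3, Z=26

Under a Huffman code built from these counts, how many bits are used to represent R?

Build the tree from the bottom:
merge V(2) and U(3): 5
merge 5 and S(13): 18
merge 18 and Z(26): 44
merge R(37) and 44: 81
merge 81 and W(95): 176
R sits 2 levels below the root, so its codeword is 2 bits.

2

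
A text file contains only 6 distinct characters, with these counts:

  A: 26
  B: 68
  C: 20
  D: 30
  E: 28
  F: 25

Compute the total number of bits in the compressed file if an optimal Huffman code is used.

Merge the two smallest weights repeatedly:
merge C(20) and F(25): 45
merge A(26) and E(28): 54
merge D(30) and 45: 75
merge 54 and B(68): 122
merge 75 and 122: 197
Each symbol's bit-cost is frequency × depth; summing gives 493 bits (equivalently 45 + 54 + 75 + 122 + 197).

493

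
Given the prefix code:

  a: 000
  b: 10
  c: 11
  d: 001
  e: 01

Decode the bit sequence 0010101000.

Read left to right; each codeword is recognised as soon as it completes (prefix code):
  001→d | 01→e | 01→e | 000→a
Decoded message: deea

deea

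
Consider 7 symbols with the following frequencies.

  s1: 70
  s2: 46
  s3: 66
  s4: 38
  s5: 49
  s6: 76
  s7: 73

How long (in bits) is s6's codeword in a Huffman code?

2

Build the tree from the bottom:
s4(38) + s2(46) → 84
s5(49) + s3(66) → 115
s1(70) + s7(73) → 143
s6(76) + 84 → 160
115 + 143 → 258
160 + 258 → 418
The subtree containing s6 is merged 2 times, so code length = 2.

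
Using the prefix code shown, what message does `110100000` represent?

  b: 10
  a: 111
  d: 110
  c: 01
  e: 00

Read left to right; each codeword is recognised as soon as it completes (prefix code):
  110→d | 10→b | 00→e | 00→e
Decoded message: dbee

dbee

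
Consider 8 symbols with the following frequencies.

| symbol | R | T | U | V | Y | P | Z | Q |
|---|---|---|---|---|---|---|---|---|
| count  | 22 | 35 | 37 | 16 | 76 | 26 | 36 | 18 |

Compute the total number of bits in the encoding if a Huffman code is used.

756

Build the Huffman tree bottom-up:
merge V(16) and Q(18): 34
merge R(22) and P(26): 48
merge 34 and T(35): 69
merge Z(36) and U(37): 73
merge 48 and 69: 117
merge 73 and Y(76): 149
merge 117 and 149: 266
Total encoded bits = sum of merged weights = 34 + 48 + 69 + 73 + 117 + 149 + 266 = 756.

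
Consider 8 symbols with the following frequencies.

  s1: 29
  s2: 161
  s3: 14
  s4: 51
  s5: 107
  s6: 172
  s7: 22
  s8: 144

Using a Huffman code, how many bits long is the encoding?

Greedily combine the two least-frequent nodes:
s3(14) + s7(22) → 36
s1(29) + 36 → 65
s4(51) + 65 → 116
s5(107) + 116 → 223
s8(144) + s2(161) → 305
s6(172) + 223 → 395
305 + 395 → 700
The encoded length is the sum of every internal node's weight: 36 + 65 + 116 + 223 + 305 + 395 + 700 = 1840 bits.

1840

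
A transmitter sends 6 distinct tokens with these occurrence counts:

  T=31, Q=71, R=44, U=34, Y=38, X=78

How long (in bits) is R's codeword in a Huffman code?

3

Repeatedly merge the two smallest:
T(31) + U(34) → 65
Y(38) + R(44) → 82
65 + Q(71) → 136
X(78) + 82 → 160
136 + 160 → 296
The subtree containing R is merged 3 times, so code length = 3.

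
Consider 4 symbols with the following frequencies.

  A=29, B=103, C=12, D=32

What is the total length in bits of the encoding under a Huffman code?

290

Build the Huffman tree bottom-up:
merge C(12) and A(29): 41
merge D(32) and 41: 73
merge 73 and B(103): 176
Total encoded bits = sum of merged weights = 41 + 73 + 176 = 290.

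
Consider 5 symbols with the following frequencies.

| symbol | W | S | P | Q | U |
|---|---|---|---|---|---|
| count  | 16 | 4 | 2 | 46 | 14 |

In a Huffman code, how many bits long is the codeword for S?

4

Huffman merges, smallest pair first:
merge P(2) and S(4): 6
merge 6 and U(14): 20
merge W(16) and 20: 36
merge 36 and Q(46): 82
S's leaf is at depth 4, giving a 4-bit codeword.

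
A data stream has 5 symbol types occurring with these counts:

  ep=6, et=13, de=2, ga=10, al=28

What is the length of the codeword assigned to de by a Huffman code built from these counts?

Build the tree from the bottom:
merge de(2) and ep(6): 8
merge 8 and ga(10): 18
merge et(13) and 18: 31
merge al(28) and 31: 59
The subtree containing de is merged 4 times, so code length = 4.

4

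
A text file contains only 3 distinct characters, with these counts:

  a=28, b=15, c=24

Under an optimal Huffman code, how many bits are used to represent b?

2

Huffman merges, smallest pair first:
combine b(15), c(24) → 39
combine a(28), 39 → 67
The subtree containing b is merged 2 times, so code length = 2.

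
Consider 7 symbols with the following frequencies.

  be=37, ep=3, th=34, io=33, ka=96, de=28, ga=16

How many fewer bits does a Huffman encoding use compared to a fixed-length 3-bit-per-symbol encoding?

126

Fixed-length: 3 bits × 247 symbols = 741 bits.
Huffman merges:
ep(3) + ga(16) → 19
19 + de(28) → 47
io(33) + th(34) → 67
be(37) + 47 → 84
67 + 84 → 151
ka(96) + 151 → 247
Huffman total = 19 + 47 + 67 + 84 + 151 + 247 = 615 bits.
Saving = 741 − 615 = 126 bits.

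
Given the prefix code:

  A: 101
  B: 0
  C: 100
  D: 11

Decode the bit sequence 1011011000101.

Read left to right; each codeword is recognised as soon as it completes (prefix code):
  101→A | 101→A | 100→C | 0→B | 101→A
Decoded message: AACBA

AACBA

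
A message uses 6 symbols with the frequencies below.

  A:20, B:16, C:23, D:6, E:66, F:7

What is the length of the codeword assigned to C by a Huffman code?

Huffman merges, smallest pair first:
merge D(6) and F(7): 13
merge 13 and B(16): 29
merge A(20) and C(23): 43
merge 29 and 43: 72
merge E(66) and 72: 138
C's leaf is at depth 3, giving a 3-bit codeword.

3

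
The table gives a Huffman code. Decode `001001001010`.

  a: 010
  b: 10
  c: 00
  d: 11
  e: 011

Read left to right; each codeword is recognised as soon as it completes (prefix code):
  00→c | 10→b | 010→a | 010→a | 10→b
Decoded message: cbaab

cbaab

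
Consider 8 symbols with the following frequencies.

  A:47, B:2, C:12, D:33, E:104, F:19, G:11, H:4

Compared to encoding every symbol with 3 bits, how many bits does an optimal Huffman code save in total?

Fixed-length: 3 bits × 232 symbols = 696 bits.
Huffman merges:
merge B(2) and H(4): 6
merge 6 and G(11): 17
merge C(12) and 17: 29
merge F(19) and 29: 48
merge D(33) and A(47): 80
merge 48 and 80: 128
merge E(104) and 128: 232
Huffman total = 6 + 17 + 29 + 48 + 80 + 128 + 232 = 540 bits.
Saving = 696 − 540 = 156 bits.

156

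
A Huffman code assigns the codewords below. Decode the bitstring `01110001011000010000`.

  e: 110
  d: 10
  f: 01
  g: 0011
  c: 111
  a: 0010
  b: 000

Read left to right; each codeword is recognised as soon as it completes (prefix code):
  01→f | 110→e | 0010→a | 110→e | 000→b | 10→d | 000→b
Decoded message: feaebdb

feaebdb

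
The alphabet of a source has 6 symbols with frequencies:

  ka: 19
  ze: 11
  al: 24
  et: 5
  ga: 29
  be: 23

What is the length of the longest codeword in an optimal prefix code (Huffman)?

Merge the two lowest-weight nodes at each step:
combine et(5), ze(11) → 16
combine 16, ka(19) → 35
combine be(23), al(24) → 47
combine ga(29), 35 → 64
combine 47, 64 → 111
The first pair merged (et, ze) ends up deepest, at depth 4.

4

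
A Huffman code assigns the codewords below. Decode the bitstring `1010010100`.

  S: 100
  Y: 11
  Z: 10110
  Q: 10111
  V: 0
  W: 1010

Read left to right; each codeword is recognised as soon as it completes (prefix code):
  1010→W | 0→V | 1010→W | 0→V
Decoded message: WVWV

WVWV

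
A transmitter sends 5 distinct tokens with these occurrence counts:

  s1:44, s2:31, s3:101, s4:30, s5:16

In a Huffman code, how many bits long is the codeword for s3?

Build the tree from the bottom:
s5(16) + s4(30) → 46
s2(31) + s1(44) → 75
46 + 75 → 121
s3(101) + 121 → 222
s3 is merged only at the final step, so code length = 1.

1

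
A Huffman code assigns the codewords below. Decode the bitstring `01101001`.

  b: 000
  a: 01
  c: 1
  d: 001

acad

Read left to right; each codeword is recognised as soon as it completes (prefix code):
  01→a | 1→c | 01→a | 001→d
Decoded message: acad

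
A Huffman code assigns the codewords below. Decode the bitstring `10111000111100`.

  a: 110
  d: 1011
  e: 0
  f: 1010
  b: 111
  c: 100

Read left to right; each codeword is recognised as soon as it completes (prefix code):
  1011→d | 100→c | 0→e | 111→b | 100→c
Decoded message: dcebc

dcebc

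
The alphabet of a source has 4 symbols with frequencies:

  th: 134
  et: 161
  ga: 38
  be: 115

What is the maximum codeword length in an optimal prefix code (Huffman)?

Merge the two lowest-weight nodes at each step:
combine ga(38), be(115) → 153
combine th(134), 153 → 287
combine et(161), 287 → 448
The first pair merged (ga, be) ends up deepest, at depth 3.

3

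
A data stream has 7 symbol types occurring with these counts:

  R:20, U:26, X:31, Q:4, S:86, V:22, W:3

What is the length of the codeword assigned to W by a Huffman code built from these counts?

5

Repeatedly merge the two smallest:
combine W(3), Q(4) → 7
combine 7, R(20) → 27
combine V(22), U(26) → 48
combine 27, X(31) → 58
combine 48, 58 → 106
combine S(86), 106 → 192
W sits 5 levels below the root, so its codeword is 5 bits.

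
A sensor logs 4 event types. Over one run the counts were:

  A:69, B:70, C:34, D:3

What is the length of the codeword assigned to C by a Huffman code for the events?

3

Repeatedly merge the two smallest:
combine D(3), C(34) → 37
combine 37, A(69) → 106
combine B(70), 106 → 176
C sits 3 levels below the root, so its codeword is 3 bits.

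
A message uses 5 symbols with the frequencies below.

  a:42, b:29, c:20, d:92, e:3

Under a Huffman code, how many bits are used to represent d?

1

Build the tree from the bottom:
e(3) + c(20) → 23
23 + b(29) → 52
a(42) + 52 → 94
d(92) + 94 → 186
d sits one level below the root: a 1-bit codeword.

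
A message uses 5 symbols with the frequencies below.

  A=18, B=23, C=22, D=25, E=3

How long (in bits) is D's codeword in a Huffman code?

Repeatedly merge the two smallest:
merge E(3) and A(18): 21
merge 21 and C(22): 43
merge B(23) and D(25): 48
merge 43 and 48: 91
D's leaf is at depth 2, giving a 2-bit codeword.

2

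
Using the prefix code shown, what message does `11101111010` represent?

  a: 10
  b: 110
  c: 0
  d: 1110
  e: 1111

Read left to right; each codeword is recognised as soon as it completes (prefix code):
  1110→d | 1111→e | 0→c | 10→a
Decoded message: deca

deca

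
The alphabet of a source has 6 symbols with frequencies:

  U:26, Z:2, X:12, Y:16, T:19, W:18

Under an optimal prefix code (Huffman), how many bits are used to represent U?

Huffman merges, smallest pair first:
Z(2) + X(12) → 14
14 + Y(16) → 30
W(18) + T(19) → 37
U(26) + 30 → 56
37 + 56 → 93
U's leaf is at depth 2, giving a 2-bit codeword.

2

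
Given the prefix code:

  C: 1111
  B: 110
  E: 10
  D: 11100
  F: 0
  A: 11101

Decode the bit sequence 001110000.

Read left to right; each codeword is recognised as soon as it completes (prefix code):
  0→F | 0→F | 11100→D | 0→F | 0→F
Decoded message: FFDFF

FFDFF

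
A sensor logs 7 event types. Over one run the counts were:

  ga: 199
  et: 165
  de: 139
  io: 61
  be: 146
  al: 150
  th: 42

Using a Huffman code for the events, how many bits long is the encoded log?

Greedily combine the two least-frequent nodes:
th(42) + io(61) → 103
103 + de(139) → 242
be(146) + al(150) → 296
et(165) + ga(199) → 364
242 + 296 → 538
364 + 538 → 902
Each symbol's bit-cost is frequency × depth; summing gives 2445 bits (equivalently 103 + 242 + 296 + 364 + 538 + 902).

2445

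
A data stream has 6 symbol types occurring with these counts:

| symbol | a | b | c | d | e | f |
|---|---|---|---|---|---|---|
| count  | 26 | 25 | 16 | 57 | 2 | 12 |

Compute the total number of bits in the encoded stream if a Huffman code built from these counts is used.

314

Merge the two smallest weights repeatedly:
merge e(2) and f(12): 14
merge 14 and c(16): 30
merge b(25) and a(26): 51
merge 30 and 51: 81
merge d(57) and 81: 138
Each symbol's bit-cost is frequency × depth; summing gives 314 bits (equivalently 14 + 30 + 51 + 81 + 138).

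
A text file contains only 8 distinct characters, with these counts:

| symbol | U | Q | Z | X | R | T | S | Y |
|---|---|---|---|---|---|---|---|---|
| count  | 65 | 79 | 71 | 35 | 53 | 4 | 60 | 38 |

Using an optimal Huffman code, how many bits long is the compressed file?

Greedily combine the two least-frequent nodes:
merge T(4) and X(35): 39
merge Y(38) and 39: 77
merge R(53) and S(60): 113
merge U(65) and Z(71): 136
merge 77 and Q(79): 156
merge 113 and 136: 249
merge 156 and 249: 405
Each symbol's bit-cost is frequency × depth; summing gives 1175 bits (equivalently 39 + 77 + 113 + 136 + 156 + 249 + 405).

1175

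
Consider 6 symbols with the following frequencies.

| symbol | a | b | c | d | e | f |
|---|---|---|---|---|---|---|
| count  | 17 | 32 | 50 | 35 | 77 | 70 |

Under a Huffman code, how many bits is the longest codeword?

Merge the two lowest-weight nodes at each step:
a(17) + b(32) → 49
d(35) + 49 → 84
c(50) + f(70) → 120
e(77) + 84 → 161
120 + 161 → 281
Maximum depth reached is 4.

4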